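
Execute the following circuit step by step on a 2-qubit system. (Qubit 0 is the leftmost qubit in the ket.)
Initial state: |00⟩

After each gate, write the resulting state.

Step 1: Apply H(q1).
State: 1/√2|00⟩ + 1/√2|01⟩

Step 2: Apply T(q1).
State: 1/√2|00⟩ + (1/2 + (1/2)i)|01⟩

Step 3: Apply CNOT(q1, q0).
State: 1/√2|00⟩ + (1/2 + (1/2)i)|11⟩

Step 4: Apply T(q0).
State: 1/√2|00⟩ + (1/√2)i|11⟩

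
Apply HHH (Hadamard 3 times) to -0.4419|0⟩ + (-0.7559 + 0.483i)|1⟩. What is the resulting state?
(-0.847 + 0.3415i)|0⟩ + (0.222 - 0.3415i)|1⟩

H² = I, so H^3 = H: a single Hadamard. With (a, b) = (-0.4419, (-0.7559 + 0.483i)), H gives ((a + b)/√2, (a − b)/√2) = ((-0.847 + 0.3415i), (0.222 - 0.3415i)).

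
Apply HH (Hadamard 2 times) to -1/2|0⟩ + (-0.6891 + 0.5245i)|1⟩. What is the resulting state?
-1/2|0⟩ + (-0.6891 + 0.5245i)|1⟩

H² = I, so an even number of Hadamards cancels: H^2 = I and the state is unchanged.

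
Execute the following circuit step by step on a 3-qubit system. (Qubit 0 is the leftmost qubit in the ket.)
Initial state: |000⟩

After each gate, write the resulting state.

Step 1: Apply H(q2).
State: 1/√2|000⟩ + 1/√2|001⟩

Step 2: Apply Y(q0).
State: (1/√2)i|100⟩ + (1/√2)i|101⟩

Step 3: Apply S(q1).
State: (1/√2)i|100⟩ + (1/√2)i|101⟩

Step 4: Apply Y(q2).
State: 1/√2|100⟩ - 1/√2|101⟩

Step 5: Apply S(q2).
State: 1/√2|100⟩ - (1/√2)i|101⟩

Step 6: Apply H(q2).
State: (1/2 - (1/2)i)|100⟩ + (1/2 + (1/2)i)|101⟩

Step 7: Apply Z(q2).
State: (1/2 - (1/2)i)|100⟩ + (-1/2 - (1/2)i)|101⟩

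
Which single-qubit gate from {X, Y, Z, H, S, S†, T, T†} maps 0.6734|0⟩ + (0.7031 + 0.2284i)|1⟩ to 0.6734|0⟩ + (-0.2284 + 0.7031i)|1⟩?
S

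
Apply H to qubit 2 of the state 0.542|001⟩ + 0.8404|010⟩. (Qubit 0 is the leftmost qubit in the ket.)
0.3833|000⟩ - 0.3833|001⟩ + 0.5943|010⟩ + 0.5943|011⟩

H on qubit 2 mixes each pair of kets that differ only in qubit 2: amplitudes (a, b) of (|…0…⟩, |…1…⟩) become ((a + b)/√2, (a − b)/√2). Kets absent from the input have amplitude 0.
(|000⟩, |001⟩): (a, b) = (0, 0.542) → (0.3833, -0.3833)
(|010⟩, |011⟩): (a, b) = (0.8404, 0) → (0.5943, 0.5943)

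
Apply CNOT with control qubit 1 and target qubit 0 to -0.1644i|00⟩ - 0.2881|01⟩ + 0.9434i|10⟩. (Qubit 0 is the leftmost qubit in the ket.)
-0.1644i|00⟩ + 0.9434i|10⟩ - 0.2881|11⟩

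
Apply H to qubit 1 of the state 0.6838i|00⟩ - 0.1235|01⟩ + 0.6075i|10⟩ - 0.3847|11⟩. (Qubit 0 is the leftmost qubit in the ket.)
(-0.08733 + 0.4835i)|00⟩ + (0.08733 + 0.4835i)|01⟩ + (-0.272 + 0.4296i)|10⟩ + (0.272 + 0.4296i)|11⟩

H on qubit 1 mixes each pair of kets that differ only in qubit 1: amplitudes (a, b) of (|…0…⟩, |…1…⟩) become ((a + b)/√2, (a − b)/√2). Kets absent from the input have amplitude 0.
(|00⟩, |01⟩): (a, b) = (0.6838i, -0.1235) → ((-0.08733 + 0.4835i), (0.08733 + 0.4835i))
(|10⟩, |11⟩): (a, b) = (0.6075i, -0.3847) → ((-0.272 + 0.4296i), (0.272 + 0.4296i))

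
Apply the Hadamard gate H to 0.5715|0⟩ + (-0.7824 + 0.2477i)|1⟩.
(-0.1491 + 0.1752i)|0⟩ + (0.9574 - 0.1752i)|1⟩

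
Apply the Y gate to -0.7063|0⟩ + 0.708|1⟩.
-0.708i|0⟩ - 0.7063i|1⟩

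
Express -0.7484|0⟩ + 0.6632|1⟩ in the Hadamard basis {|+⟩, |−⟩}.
-0.06025|+⟩ - 0.9982|−⟩

With |ψ⟩ = α|0⟩ + β|1⟩, the Hadamard-basis coefficients are ⟨+|ψ⟩ = (α + β)/√2 and ⟨−|ψ⟩ = (α − β)/√2.
Here α = -0.7484, β = 0.6632: (α + β)/√2 = -0.06025, (α − β)/√2 = -0.9982.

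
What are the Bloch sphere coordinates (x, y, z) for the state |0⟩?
(0, 0, 1)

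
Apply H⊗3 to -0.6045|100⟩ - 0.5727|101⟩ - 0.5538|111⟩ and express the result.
-0.612|000⟩ + 0.1846|001⟩ - 0.2204|010⟩ - 0.207|011⟩ + 0.612|100⟩ - 0.1846|101⟩ + 0.2204|110⟩ + 0.207|111⟩

H⊗3 gives amp(|y⟩) = (1/2√2) Σ_x (−1)^(x·y) amp(|x⟩), where x·y is the number of positions in which both x and y have a 1.
|000⟩: (-0.6045 - 0.5727 - 0.5538)/(2√2) = -0.612
|001⟩: (-0.6045 + 0.5727 + 0.5538)/(2√2) = 0.1846
|010⟩: (-0.6045 - 0.5727 + 0.5538)/(2√2) = -0.2204
|011⟩: (-0.6045 + 0.5727 - 0.5538)/(2√2) = -0.207
|100⟩: (0.6045 + 0.5727 + 0.5538)/(2√2) = 0.612
|101⟩: (0.6045 - 0.5727 - 0.5538)/(2√2) = -0.1846
|110⟩: (0.6045 + 0.5727 - 0.5538)/(2√2) = 0.2204
|111⟩: (0.6045 - 0.5727 + 0.5538)/(2√2) = 0.207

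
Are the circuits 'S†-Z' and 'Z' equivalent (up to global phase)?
No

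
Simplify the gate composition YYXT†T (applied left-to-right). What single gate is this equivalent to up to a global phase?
X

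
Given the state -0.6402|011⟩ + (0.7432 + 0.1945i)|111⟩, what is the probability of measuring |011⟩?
0.4099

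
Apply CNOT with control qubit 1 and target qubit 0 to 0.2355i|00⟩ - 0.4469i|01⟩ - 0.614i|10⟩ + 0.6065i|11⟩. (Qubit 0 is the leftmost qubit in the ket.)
0.2355i|00⟩ + 0.6065i|01⟩ - 0.614i|10⟩ - 0.4469i|11⟩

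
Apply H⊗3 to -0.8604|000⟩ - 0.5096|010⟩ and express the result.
-0.4844|000⟩ - 0.4844|001⟩ - 0.124|010⟩ - 0.124|011⟩ - 0.4844|100⟩ - 0.4844|101⟩ - 0.124|110⟩ - 0.124|111⟩

H⊗3 gives amp(|y⟩) = (1/2√2) Σ_x (−1)^(x·y) amp(|x⟩), where x·y is the number of positions in which both x and y have a 1.
|000⟩: (-0.8604 - 0.5096)/(2√2) = -0.4844
|001⟩: (-0.8604 - 0.5096)/(2√2) = -0.4844
|010⟩: (-0.8604 + 0.5096)/(2√2) = -0.124
|011⟩: (-0.8604 + 0.5096)/(2√2) = -0.124
|100⟩: (-0.8604 - 0.5096)/(2√2) = -0.4844
|101⟩: (-0.8604 - 0.5096)/(2√2) = -0.4844
|110⟩: (-0.8604 + 0.5096)/(2√2) = -0.124
|111⟩: (-0.8604 + 0.5096)/(2√2) = -0.124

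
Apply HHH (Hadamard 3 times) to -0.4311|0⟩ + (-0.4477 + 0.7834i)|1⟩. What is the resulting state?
(-0.6214 + 0.5539i)|0⟩ + (0.01174 - 0.5539i)|1⟩

H² = I, so H^3 = H: a single Hadamard. With (a, b) = (-0.4311, (-0.4477 + 0.7834i)), H gives ((a + b)/√2, (a − b)/√2) = ((-0.6214 + 0.5539i), (0.01174 - 0.5539i)).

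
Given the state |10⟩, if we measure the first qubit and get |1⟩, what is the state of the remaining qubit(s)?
|0⟩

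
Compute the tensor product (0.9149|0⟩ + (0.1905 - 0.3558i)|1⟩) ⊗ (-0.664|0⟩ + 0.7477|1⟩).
-0.6075|00⟩ + 0.6841|01⟩ + (-0.1265 + 0.2363i)|10⟩ + (0.1424 - 0.266i)|11⟩

amp(|b₁b₂…⟩) = product of the factor amplitudes for bits b₁, b₂, …; only kets whose every factor amplitude is nonzero survive.
|00⟩: (0.9149)(-0.664) = -0.6075
|01⟩: (0.9149)(0.7477) = 0.6841
|10⟩: (0.1905 - 0.3558i)(-0.664) = (-0.1265 + 0.2363i)
|11⟩: (0.1905 - 0.3558i)(0.7477) = (0.1424 - 0.266i)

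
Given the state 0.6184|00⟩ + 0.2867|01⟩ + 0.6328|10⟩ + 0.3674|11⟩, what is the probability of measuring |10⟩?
0.4004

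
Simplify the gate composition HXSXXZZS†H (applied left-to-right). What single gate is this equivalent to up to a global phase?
Z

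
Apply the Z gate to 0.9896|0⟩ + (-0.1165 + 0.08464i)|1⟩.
0.9896|0⟩ + (0.1165 - 0.08464i)|1⟩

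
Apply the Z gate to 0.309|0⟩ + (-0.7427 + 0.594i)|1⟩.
0.309|0⟩ + (0.7427 - 0.594i)|1⟩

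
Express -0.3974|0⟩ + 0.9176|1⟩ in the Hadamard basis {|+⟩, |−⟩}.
0.3678|+⟩ - 0.9298|−⟩

With |ψ⟩ = α|0⟩ + β|1⟩, the Hadamard-basis coefficients are ⟨+|ψ⟩ = (α + β)/√2 and ⟨−|ψ⟩ = (α − β)/√2.
Here α = -0.3974, β = 0.9176: (α + β)/√2 = 0.3678, (α − β)/√2 = -0.9298.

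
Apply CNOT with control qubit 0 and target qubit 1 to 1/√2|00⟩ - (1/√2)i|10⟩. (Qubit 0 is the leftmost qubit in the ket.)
1/√2|00⟩ - (1/√2)i|11⟩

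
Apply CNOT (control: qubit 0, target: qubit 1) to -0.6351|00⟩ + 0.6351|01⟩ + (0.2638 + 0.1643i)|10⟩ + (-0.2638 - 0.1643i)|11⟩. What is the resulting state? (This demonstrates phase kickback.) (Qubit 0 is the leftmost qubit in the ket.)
-0.6351|00⟩ + 0.6351|01⟩ + (-0.2638 - 0.1643i)|10⟩ + (0.2638 + 0.1643i)|11⟩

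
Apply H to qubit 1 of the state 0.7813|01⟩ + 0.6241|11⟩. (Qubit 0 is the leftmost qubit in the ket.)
0.5525|00⟩ - 0.5525|01⟩ + 0.4413|10⟩ - 0.4413|11⟩

H on qubit 1 mixes each pair of kets that differ only in qubit 1: amplitudes (a, b) of (|…0…⟩, |…1…⟩) become ((a + b)/√2, (a − b)/√2). Kets absent from the input have amplitude 0.
(|00⟩, |01⟩): (a, b) = (0, 0.7813) → (0.5525, -0.5525)
(|10⟩, |11⟩): (a, b) = (0, 0.6241) → (0.4413, -0.4413)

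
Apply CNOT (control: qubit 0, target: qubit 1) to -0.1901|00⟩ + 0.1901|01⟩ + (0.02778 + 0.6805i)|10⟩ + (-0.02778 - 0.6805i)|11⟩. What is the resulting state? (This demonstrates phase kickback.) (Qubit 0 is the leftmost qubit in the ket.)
-0.1901|00⟩ + 0.1901|01⟩ + (-0.02778 - 0.6805i)|10⟩ + (0.02778 + 0.6805i)|11⟩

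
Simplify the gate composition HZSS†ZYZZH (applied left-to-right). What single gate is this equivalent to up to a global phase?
Y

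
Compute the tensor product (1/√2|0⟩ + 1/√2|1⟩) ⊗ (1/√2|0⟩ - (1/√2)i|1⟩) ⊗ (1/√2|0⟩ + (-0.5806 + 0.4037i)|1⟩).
1/√8|000⟩ + (-0.2903 + 0.2019i)|001⟩ - (1/√8)i|010⟩ + (0.2019 + 0.2903i)|011⟩ + 1/√8|100⟩ + (-0.2903 + 0.2019i)|101⟩ - (1/√8)i|110⟩ + (0.2019 + 0.2903i)|111⟩

amp(|b₁b₂…⟩) = product of the factor amplitudes for bits b₁, b₂, …; only kets whose every factor amplitude is nonzero survive.
|000⟩: (1/√2)(1/√2)(1/√2) = 1/√8
|001⟩: (1/√2)(1/√2)(-0.5806 + 0.4037i) = (-0.2903 + 0.2019i)
|010⟩: (1/√2)(-(1/√2)i)(1/√2) = -(1/√8)i
|011⟩: (1/√2)(-(1/√2)i)(-0.5806 + 0.4037i) = (0.2019 + 0.2903i)
|100⟩: (1/√2)(1/√2)(1/√2) = 1/√8
|101⟩: (1/√2)(1/√2)(-0.5806 + 0.4037i) = (-0.2903 + 0.2019i)
|110⟩: (1/√2)(-(1/√2)i)(1/√2) = -(1/√8)i
|111⟩: (1/√2)(-(1/√2)i)(-0.5806 + 0.4037i) = (0.2019 + 0.2903i)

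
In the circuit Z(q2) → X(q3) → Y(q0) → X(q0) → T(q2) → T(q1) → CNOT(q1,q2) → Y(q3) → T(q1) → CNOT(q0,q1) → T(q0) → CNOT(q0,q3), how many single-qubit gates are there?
9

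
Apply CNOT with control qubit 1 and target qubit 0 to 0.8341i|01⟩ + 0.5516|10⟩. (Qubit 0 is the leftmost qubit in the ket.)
0.5516|10⟩ + 0.8341i|11⟩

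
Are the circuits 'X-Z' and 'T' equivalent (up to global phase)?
No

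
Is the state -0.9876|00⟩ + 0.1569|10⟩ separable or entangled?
Separable

Writing the state as a|00⟩ + b|01⟩ + c|10⟩ + d|11⟩, it is a product state iff ad − bc = 0.
Here (a, b, c, d) = (-0.9876, 0, 0.1569, 0): ad − bc = (-0.9876)(0) − (0)(0.1569) = 0, so the state is separable.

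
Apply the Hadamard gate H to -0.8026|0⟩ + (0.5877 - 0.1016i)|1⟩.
(-0.152 - 0.07184i)|0⟩ + (-0.9831 + 0.07184i)|1⟩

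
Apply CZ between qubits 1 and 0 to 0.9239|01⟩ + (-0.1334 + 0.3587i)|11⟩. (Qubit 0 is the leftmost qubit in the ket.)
0.9239|01⟩ + (0.1334 - 0.3587i)|11⟩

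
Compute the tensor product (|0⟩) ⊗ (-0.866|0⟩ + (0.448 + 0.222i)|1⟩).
-0.866|00⟩ + (0.448 + 0.222i)|01⟩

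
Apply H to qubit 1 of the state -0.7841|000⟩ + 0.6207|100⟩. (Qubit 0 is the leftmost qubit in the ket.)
-0.5544|000⟩ - 0.5544|010⟩ + 0.4389|100⟩ + 0.4389|110⟩

H on qubit 1 mixes each pair of kets that differ only in qubit 1: amplitudes (a, b) of (|…0…⟩, |…1…⟩) become ((a + b)/√2, (a − b)/√2). Kets absent from the input have amplitude 0.
(|000⟩, |010⟩): (a, b) = (-0.7841, 0) → (-0.5544, -0.5544)
(|100⟩, |110⟩): (a, b) = (0.6207, 0) → (0.4389, 0.4389)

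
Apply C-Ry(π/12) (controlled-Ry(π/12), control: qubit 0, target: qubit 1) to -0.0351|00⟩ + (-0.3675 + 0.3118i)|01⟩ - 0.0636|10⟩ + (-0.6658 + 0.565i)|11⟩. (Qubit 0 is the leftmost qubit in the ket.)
-0.0351|00⟩ + (-0.3675 + 0.3118i)|01⟩ + (0.02385 - 0.07375i)|10⟩ + (-0.6684 + 0.5602i)|11⟩

C-Ry(π/12) leaves the control-|0⟩ kets |00⟩, |01⟩ unchanged and applies Ry(π/12) to qubit 1 on the control-|1⟩ pair (|10⟩, |11⟩).
Ry(π/12) = [[cos(θ/2), −sin(θ/2)], [sin(θ/2), cos(θ/2)]]; θ = π/12, cos(θ/2) ≈ 0.991445, sin(θ/2) ≈ 0.130526.
With a = amp(|10⟩) = -0.0636 and b = amp(|11⟩) = (-0.6658 + 0.565i):
new amp(|10⟩) = (0.991445)·a + (-0.130526)·b = (0.02385 - 0.07375i)
new amp(|11⟩) = (0.130526)·a + (0.991445)·b = (-0.6684 + 0.5602i)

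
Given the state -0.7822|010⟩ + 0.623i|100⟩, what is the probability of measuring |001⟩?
0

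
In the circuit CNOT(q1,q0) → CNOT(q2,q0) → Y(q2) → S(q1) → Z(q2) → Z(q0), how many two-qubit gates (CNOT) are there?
2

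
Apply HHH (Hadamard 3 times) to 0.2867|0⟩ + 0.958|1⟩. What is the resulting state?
0.8801|0⟩ - 0.4747|1⟩

H² = I, so H^3 = H: a single Hadamard. With (a, b) = (0.2867, 0.958), H gives ((a + b)/√2, (a − b)/√2) = (0.8801, -0.4747).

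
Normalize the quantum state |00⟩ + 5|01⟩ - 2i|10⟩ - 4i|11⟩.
0.1474|00⟩ + 0.7372|01⟩ - 0.2949i|10⟩ - 0.5898i|11⟩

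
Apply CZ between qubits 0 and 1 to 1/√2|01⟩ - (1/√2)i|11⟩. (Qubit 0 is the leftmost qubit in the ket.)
1/√2|01⟩ + (1/√2)i|11⟩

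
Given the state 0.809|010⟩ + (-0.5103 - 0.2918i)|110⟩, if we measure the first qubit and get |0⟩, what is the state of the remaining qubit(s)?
|10⟩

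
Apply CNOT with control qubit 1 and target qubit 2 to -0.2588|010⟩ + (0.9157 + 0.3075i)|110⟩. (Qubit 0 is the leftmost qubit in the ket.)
-0.2588|011⟩ + (0.9157 + 0.3075i)|111⟩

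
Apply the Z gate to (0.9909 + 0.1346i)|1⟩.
(-0.9909 - 0.1346i)|1⟩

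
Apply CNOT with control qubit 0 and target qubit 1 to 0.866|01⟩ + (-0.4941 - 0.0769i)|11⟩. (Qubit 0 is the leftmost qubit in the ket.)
0.866|01⟩ + (-0.4941 - 0.0769i)|10⟩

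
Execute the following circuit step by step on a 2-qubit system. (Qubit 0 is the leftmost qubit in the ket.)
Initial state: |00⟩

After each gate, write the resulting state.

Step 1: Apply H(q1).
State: 1/√2|00⟩ + 1/√2|01⟩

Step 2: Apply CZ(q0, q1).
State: 1/√2|00⟩ + 1/√2|01⟩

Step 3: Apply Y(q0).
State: (1/√2)i|10⟩ + (1/√2)i|11⟩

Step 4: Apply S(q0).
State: -1/√2|10⟩ - 1/√2|11⟩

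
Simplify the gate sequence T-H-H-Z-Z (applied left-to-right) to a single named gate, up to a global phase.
T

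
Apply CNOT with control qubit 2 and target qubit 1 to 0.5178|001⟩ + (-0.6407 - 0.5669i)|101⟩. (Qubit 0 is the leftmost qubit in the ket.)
0.5178|011⟩ + (-0.6407 - 0.5669i)|111⟩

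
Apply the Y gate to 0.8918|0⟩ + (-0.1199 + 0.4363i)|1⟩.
(0.4363 + 0.1199i)|0⟩ + 0.8918i|1⟩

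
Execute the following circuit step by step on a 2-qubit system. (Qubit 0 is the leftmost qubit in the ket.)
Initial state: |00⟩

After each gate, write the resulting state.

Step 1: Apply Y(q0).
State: i|10⟩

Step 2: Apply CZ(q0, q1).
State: i|10⟩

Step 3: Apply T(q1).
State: i|10⟩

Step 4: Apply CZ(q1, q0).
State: i|10⟩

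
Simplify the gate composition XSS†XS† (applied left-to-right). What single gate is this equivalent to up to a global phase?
S†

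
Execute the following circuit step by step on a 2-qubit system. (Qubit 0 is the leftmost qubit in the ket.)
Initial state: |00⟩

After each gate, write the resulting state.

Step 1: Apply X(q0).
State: |10⟩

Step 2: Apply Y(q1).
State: i|11⟩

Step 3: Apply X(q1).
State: i|10⟩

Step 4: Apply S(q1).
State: i|10⟩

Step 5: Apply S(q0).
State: -|10⟩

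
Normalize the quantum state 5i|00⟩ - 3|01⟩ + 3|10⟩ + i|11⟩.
0.7538i|00⟩ - 0.4523|01⟩ + 0.4523|10⟩ + 0.1508i|11⟩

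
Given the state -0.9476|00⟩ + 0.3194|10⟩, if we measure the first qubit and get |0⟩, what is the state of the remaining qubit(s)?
-|0⟩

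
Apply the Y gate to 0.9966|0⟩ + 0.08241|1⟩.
-0.08241i|0⟩ + 0.9966i|1⟩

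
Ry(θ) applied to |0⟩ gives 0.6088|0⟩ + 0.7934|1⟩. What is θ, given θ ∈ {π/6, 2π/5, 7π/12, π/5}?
7π/12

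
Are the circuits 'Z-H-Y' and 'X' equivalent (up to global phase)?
No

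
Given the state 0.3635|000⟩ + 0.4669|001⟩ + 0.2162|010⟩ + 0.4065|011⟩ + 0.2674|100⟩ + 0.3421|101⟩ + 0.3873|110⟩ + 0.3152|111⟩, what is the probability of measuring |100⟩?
0.0715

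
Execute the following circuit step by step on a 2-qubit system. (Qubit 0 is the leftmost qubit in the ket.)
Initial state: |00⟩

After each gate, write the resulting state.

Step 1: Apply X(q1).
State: |01⟩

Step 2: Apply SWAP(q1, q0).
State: |10⟩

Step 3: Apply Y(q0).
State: -i|00⟩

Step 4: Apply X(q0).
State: -i|10⟩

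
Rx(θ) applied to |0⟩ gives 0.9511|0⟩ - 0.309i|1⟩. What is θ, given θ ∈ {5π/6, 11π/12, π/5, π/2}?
π/5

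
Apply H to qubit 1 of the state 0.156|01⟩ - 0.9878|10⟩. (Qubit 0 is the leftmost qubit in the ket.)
0.1103|00⟩ - 0.1103|01⟩ - 0.6985|10⟩ - 0.6985|11⟩

H on qubit 1 mixes each pair of kets that differ only in qubit 1: amplitudes (a, b) of (|…0…⟩, |…1…⟩) become ((a + b)/√2, (a − b)/√2). Kets absent from the input have amplitude 0.
(|00⟩, |01⟩): (a, b) = (0, 0.156) → (0.1103, -0.1103)
(|10⟩, |11⟩): (a, b) = (-0.9878, 0) → (-0.6985, -0.6985)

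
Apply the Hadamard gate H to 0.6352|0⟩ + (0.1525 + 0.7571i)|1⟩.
(0.557 + 0.5354i)|0⟩ + (0.3413 - 0.5354i)|1⟩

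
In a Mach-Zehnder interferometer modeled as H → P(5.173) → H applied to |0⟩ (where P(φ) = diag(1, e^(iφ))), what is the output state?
(0.7222 - 0.4479i)|0⟩ + (0.2778 + 0.4479i)|1⟩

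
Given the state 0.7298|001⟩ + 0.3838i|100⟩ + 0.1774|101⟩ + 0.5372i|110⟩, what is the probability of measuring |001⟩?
0.5326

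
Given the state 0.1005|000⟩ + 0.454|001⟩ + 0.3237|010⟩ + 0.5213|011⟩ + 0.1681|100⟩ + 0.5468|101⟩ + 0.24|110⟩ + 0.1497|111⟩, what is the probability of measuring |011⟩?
0.2718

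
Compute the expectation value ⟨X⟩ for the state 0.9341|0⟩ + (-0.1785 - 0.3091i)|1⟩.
-0.3335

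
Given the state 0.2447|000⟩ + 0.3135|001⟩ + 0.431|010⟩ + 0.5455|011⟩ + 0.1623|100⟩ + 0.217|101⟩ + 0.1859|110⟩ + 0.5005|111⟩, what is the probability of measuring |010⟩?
0.1858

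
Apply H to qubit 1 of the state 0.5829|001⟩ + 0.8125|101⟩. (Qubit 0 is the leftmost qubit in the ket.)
0.4122|001⟩ + 0.4122|011⟩ + 0.5745|101⟩ + 0.5745|111⟩

H on qubit 1 mixes each pair of kets that differ only in qubit 1: amplitudes (a, b) of (|…0…⟩, |…1…⟩) become ((a + b)/√2, (a − b)/√2). Kets absent from the input have amplitude 0.
(|001⟩, |011⟩): (a, b) = (0.5829, 0) → (0.4122, 0.4122)
(|101⟩, |111⟩): (a, b) = (0.8125, 0) → (0.5745, 0.5745)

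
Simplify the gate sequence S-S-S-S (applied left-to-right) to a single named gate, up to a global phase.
I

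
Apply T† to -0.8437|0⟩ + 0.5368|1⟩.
-0.8437|0⟩ + (0.3796 - 0.3796i)|1⟩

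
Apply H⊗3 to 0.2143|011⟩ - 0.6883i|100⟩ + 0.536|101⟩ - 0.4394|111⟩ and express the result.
(0.1099 - 0.2434i)|000⟩ + (-0.1099 - 0.2434i)|001⟩ + (0.2691 - 0.2434i)|010⟩ + (-0.2691 - 0.2434i)|011⟩ + (0.04161 + 0.2434i)|100⟩ + (-0.04161 + 0.2434i)|101⟩ + (-0.4206 + 0.2434i)|110⟩ + (0.4206 + 0.2434i)|111⟩

H⊗3 gives amp(|y⟩) = (1/2√2) Σ_x (−1)^(x·y) amp(|x⟩), where x·y is the number of positions in which both x and y have a 1.
|000⟩: (0.2143 - 0.6883i + 0.536 - 0.4394)/(2√2) = (0.1099 - 0.2434i)
|001⟩: (-0.2143 - 0.6883i - 0.536 + 0.4394)/(2√2) = (-0.1099 - 0.2434i)
|010⟩: (-0.2143 - 0.6883i + 0.536 + 0.4394)/(2√2) = (0.2691 - 0.2434i)
|011⟩: (0.2143 - 0.6883i - 0.536 - 0.4394)/(2√2) = (-0.2691 - 0.2434i)
|100⟩: (0.2143 + 0.6883i - 0.536 + 0.4394)/(2√2) = (0.04161 + 0.2434i)
|101⟩: (-0.2143 + 0.6883i + 0.536 - 0.4394)/(2√2) = (-0.04161 + 0.2434i)
|110⟩: (-0.2143 + 0.6883i - 0.536 - 0.4394)/(2√2) = (-0.4206 + 0.2434i)
|111⟩: (0.2143 + 0.6883i + 0.536 + 0.4394)/(2√2) = (0.4206 + 0.2434i)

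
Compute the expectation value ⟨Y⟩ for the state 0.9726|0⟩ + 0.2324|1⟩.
0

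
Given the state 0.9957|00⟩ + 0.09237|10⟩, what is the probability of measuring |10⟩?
0.008532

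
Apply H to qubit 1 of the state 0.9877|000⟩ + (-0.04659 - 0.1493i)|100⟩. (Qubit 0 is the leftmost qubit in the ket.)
0.6984|000⟩ + 0.6984|010⟩ + (-0.03294 - 0.1056i)|100⟩ + (-0.03294 - 0.1056i)|110⟩

H on qubit 1 mixes each pair of kets that differ only in qubit 1: amplitudes (a, b) of (|…0…⟩, |…1…⟩) become ((a + b)/√2, (a − b)/√2). Kets absent from the input have amplitude 0.
(|000⟩, |010⟩): (a, b) = (0.9877, 0) → (0.6984, 0.6984)
(|100⟩, |110⟩): (a, b) = ((-0.04659 - 0.1493i), 0) → ((-0.03294 - 0.1056i), (-0.03294 - 0.1056i))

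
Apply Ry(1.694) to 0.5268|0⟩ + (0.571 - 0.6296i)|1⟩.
(-0.07898 + 0.4718i)|0⟩ + (0.7729 - 0.4169i)|1⟩

Ry(1.694) = [[cos(θ/2), −sin(θ/2)], [sin(θ/2), cos(θ/2)]]; θ = 1.694, cos(θ/2) ≈ 0.662234, sin(θ/2) ≈ 0.749297.
With a = amp(|0⟩) = 0.5268 and b = amp(|1⟩) = (0.571 - 0.6296i):
new amp(|0⟩) = (0.662234)·a + (-0.749297)·b = (-0.07898 + 0.4718i)
new amp(|1⟩) = (0.749297)·a + (0.662234)·b = (0.7729 - 0.4169i)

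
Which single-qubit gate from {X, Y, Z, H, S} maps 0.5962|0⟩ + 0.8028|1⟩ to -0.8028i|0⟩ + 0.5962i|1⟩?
Y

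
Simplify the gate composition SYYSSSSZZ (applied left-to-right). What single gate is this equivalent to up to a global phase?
S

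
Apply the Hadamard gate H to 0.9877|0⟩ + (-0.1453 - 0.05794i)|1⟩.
(0.5957 - 0.04097i)|0⟩ + (0.8012 + 0.04097i)|1⟩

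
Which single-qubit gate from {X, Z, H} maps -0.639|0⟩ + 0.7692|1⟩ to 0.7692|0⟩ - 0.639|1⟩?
X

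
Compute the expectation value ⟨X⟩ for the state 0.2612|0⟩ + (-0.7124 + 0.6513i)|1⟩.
-0.3722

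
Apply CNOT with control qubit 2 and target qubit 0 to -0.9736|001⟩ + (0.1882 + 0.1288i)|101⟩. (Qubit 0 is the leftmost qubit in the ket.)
(0.1882 + 0.1288i)|001⟩ - 0.9736|101⟩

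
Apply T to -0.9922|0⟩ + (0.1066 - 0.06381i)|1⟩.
-0.9922|0⟩ + (0.1205 + 0.03026i)|1⟩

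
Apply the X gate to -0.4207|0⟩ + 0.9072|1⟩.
0.9072|0⟩ - 0.4207|1⟩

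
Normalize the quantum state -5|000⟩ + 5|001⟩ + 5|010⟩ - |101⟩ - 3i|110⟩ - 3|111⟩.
-0.5157|000⟩ + 0.5157|001⟩ + 0.5157|010⟩ - 0.1031|101⟩ - 0.3094i|110⟩ - 0.3094|111⟩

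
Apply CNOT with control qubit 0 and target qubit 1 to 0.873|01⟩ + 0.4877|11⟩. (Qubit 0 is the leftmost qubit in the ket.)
0.873|01⟩ + 0.4877|10⟩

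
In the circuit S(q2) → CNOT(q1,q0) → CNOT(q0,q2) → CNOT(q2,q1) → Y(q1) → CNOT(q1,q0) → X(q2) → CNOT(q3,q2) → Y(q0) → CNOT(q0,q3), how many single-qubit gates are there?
4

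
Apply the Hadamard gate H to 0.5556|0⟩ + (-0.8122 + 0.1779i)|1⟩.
(-0.1814 + 0.1258i)|0⟩ + (0.9672 - 0.1258i)|1⟩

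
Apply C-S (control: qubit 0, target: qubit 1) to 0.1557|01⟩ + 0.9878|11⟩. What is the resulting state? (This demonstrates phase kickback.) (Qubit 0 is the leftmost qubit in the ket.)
0.1557|01⟩ + 0.9878i|11⟩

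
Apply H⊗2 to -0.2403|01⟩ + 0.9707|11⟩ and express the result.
0.3652|00⟩ - 0.3652|01⟩ - 0.6055|10⟩ + 0.6055|11⟩

H⊗2 gives amp(|y⟩) = (1/2) Σ_x (−1)^(x·y) amp(|x⟩), where x·y is the number of positions in which both x and y have a 1.
|00⟩: (-0.2403 + 0.9707)/2 = 0.3652
|01⟩: (0.2403 - 0.9707)/2 = -0.3652
|10⟩: (-0.2403 - 0.9707)/2 = -0.6055
|11⟩: (0.2403 + 0.9707)/2 = 0.6055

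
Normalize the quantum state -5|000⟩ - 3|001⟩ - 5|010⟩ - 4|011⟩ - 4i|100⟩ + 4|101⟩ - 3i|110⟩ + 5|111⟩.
-0.4211|000⟩ - 0.2526|001⟩ - 0.4211|010⟩ - 0.3369|011⟩ - 0.3369i|100⟩ + 0.3369|101⟩ - 0.2526i|110⟩ + 0.4211|111⟩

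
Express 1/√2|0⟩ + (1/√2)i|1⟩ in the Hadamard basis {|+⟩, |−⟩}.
(1/2 + (1/2)i)|+⟩ + (1/2 - (1/2)i)|−⟩

With |ψ⟩ = α|0⟩ + β|1⟩, the Hadamard-basis coefficients are ⟨+|ψ⟩ = (α + β)/√2 and ⟨−|ψ⟩ = (α − β)/√2.
Here α = 1/√2, β = (1/√2)i: (α + β)/√2 = (1/2 + (1/2)i), (α − β)/√2 = (1/2 - (1/2)i).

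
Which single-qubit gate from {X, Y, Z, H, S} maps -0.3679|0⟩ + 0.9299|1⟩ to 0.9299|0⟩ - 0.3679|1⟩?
X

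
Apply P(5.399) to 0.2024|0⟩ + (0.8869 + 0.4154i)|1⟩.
0.2024|0⟩ + (0.8835 - 0.4226i)|1⟩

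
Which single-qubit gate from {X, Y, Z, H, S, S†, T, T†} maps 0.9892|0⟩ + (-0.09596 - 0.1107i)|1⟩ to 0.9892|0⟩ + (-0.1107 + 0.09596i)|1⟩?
S†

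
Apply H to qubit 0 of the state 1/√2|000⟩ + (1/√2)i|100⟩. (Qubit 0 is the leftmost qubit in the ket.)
(1/2 + (1/2)i)|000⟩ + (1/2 - (1/2)i)|100⟩

H on qubit 0 mixes each pair of kets that differ only in qubit 0: amplitudes (a, b) of (|…0…⟩, |…1…⟩) become ((a + b)/√2, (a − b)/√2). Kets absent from the input have amplitude 0.
(|000⟩, |100⟩): (a, b) = (1/√2, (1/√2)i) → ((1/2 + (1/2)i), (1/2 - (1/2)i))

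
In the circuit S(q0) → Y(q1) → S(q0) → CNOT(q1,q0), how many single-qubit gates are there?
3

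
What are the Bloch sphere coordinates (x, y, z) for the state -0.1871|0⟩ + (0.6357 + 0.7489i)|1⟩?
(-0.2379, -0.2802, -0.93)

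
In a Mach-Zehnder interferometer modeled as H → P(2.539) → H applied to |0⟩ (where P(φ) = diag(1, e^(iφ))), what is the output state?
(0.08807 + 0.2834i)|0⟩ + (0.9119 - 0.2834i)|1⟩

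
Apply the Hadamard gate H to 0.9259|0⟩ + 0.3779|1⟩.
0.9219|0⟩ + 0.3875|1⟩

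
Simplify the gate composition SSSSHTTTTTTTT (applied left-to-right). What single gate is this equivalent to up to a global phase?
H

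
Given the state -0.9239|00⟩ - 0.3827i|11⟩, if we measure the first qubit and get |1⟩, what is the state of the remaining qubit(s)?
-i|1⟩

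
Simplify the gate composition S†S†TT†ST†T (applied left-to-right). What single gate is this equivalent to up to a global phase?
S†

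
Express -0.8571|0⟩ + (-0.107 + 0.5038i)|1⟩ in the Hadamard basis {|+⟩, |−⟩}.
(-0.6817 + 0.3562i)|+⟩ + (-0.5304 - 0.3562i)|−⟩

With |ψ⟩ = α|0⟩ + β|1⟩, the Hadamard-basis coefficients are ⟨+|ψ⟩ = (α + β)/√2 and ⟨−|ψ⟩ = (α − β)/√2.
Here α = -0.8571, β = (-0.107 + 0.5038i): (α + β)/√2 = (-0.6817 + 0.3562i), (α − β)/√2 = (-0.5304 - 0.3562i).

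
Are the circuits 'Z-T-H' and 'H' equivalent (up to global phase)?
No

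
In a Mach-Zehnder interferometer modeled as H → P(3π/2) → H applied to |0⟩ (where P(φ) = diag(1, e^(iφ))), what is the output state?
(1/2 - (1/2)i)|0⟩ + (1/2 + (1/2)i)|1⟩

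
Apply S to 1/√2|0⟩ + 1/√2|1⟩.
1/√2|0⟩ + (1/√2)i|1⟩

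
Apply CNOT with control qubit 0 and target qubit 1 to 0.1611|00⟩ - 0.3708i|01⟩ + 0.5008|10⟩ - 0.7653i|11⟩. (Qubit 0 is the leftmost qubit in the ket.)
0.1611|00⟩ - 0.3708i|01⟩ - 0.7653i|10⟩ + 0.5008|11⟩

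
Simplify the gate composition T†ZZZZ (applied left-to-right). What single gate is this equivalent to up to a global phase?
T†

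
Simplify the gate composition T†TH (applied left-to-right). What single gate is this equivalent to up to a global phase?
H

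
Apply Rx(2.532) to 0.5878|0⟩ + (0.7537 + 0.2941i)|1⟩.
(0.4569 - 0.719i)|0⟩ + (0.2262 - 0.4724i)|1⟩

Rx(2.532) = [[cos(θ/2), −i·sin(θ/2)], [−i·sin(θ/2), cos(θ/2)]]; θ = 2.532, cos(θ/2) ≈ 0.300099, sin(θ/2) ≈ 0.953908.
With a = amp(|0⟩) = 0.5878 and b = amp(|1⟩) = (0.7537 + 0.2941i):
new amp(|0⟩) = (0.300099)·a + (-0.953908i)·b = (0.4569 - 0.719i)
new amp(|1⟩) = (-0.953908i)·a + (0.300099)·b = (0.2262 - 0.4724i)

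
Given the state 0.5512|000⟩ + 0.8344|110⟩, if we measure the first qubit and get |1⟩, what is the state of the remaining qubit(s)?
|10⟩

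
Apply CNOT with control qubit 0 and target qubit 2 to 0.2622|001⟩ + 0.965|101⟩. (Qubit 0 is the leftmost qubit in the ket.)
0.2622|001⟩ + 0.965|100⟩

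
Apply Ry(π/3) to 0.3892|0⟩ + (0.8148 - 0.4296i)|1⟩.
(-0.07034 + 0.2148i)|0⟩ + (0.9002 - 0.372i)|1⟩

Ry(π/3) = [[cos(θ/2), −sin(θ/2)], [sin(θ/2), cos(θ/2)]]; θ = π/3, cos(θ/2) ≈ 0.866025, sin(θ/2) ≈ 0.5.
With a = amp(|0⟩) = 0.3892 and b = amp(|1⟩) = (0.8148 - 0.4296i):
new amp(|0⟩) = (0.866025)·a + (-0.5)·b = (-0.07034 + 0.2148i)
new amp(|1⟩) = (0.5)·a + (0.866025)·b = (0.9002 - 0.372i)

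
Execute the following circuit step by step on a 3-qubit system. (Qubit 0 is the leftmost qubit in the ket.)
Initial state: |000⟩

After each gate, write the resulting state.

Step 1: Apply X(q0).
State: |100⟩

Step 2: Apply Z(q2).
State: |100⟩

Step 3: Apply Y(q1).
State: i|110⟩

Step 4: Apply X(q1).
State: i|100⟩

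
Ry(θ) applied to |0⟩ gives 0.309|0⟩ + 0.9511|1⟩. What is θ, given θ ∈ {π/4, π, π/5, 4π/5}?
4π/5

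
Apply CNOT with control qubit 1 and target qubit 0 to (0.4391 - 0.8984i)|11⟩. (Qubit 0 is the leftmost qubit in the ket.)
(0.4391 - 0.8984i)|01⟩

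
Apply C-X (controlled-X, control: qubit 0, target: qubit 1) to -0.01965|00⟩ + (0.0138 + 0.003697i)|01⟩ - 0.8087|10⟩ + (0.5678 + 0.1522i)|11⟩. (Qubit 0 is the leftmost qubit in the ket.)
-0.01965|00⟩ + (0.0138 + 0.003697i)|01⟩ + (0.5678 + 0.1522i)|10⟩ - 0.8087|11⟩

C-X leaves the control-|0⟩ kets |00⟩, |01⟩ unchanged and applies X to qubit 1 on the control-|1⟩ pair (|10⟩, |11⟩).
X = [[0, 1], [1, 0]].
With a = amp(|10⟩) = -0.8087 and b = amp(|11⟩) = (0.5678 + 0.1522i):
new amp(|10⟩) = (1)·b = (0.5678 + 0.1522i)
new amp(|11⟩) = (1)·a = -0.8087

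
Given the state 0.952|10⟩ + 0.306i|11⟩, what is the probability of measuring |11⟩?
0.09364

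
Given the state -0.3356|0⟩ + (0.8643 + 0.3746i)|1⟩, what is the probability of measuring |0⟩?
0.1126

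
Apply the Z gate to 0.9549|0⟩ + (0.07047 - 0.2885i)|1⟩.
0.9549|0⟩ + (-0.07047 + 0.2885i)|1⟩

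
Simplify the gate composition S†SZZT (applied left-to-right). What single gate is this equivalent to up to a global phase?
T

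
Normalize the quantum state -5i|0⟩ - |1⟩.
-0.9806i|0⟩ - 0.1961|1⟩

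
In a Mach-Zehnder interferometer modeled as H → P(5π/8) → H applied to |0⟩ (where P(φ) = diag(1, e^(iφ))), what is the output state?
(0.3087 + 0.4619i)|0⟩ + (0.6913 - 0.4619i)|1⟩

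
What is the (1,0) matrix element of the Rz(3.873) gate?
0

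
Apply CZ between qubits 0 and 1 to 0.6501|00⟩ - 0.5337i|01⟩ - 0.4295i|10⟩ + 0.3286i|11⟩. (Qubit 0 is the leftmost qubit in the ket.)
0.6501|00⟩ - 0.5337i|01⟩ - 0.4295i|10⟩ - 0.3286i|11⟩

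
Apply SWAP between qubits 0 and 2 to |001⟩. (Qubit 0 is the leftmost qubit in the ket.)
|100⟩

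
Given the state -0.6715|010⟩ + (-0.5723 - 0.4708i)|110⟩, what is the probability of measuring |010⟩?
0.4509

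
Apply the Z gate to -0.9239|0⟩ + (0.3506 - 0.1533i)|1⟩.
-0.9239|0⟩ + (-0.3506 + 0.1533i)|1⟩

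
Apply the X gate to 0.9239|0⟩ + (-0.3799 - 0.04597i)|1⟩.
(-0.3799 - 0.04597i)|0⟩ + 0.9239|1⟩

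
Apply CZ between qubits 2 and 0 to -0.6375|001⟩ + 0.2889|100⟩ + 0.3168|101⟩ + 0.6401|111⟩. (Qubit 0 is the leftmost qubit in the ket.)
-0.6375|001⟩ + 0.2889|100⟩ - 0.3168|101⟩ - 0.6401|111⟩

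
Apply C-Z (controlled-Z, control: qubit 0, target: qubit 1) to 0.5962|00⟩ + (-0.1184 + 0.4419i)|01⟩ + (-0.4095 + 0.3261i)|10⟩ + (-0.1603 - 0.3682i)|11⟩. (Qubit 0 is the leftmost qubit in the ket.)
0.5962|00⟩ + (-0.1184 + 0.4419i)|01⟩ + (-0.4095 + 0.3261i)|10⟩ + (0.1603 + 0.3682i)|11⟩

C-Z leaves the control-|0⟩ kets |00⟩, |01⟩ unchanged and applies Z to qubit 1 on the control-|1⟩ pair (|10⟩, |11⟩).
Z = [[1, 0], [0, -1]].
With a = amp(|10⟩) = (-0.4095 + 0.3261i) and b = amp(|11⟩) = (-0.1603 - 0.3682i):
new amp(|10⟩) = (1)·a = (-0.4095 + 0.3261i)
new amp(|11⟩) = (-1)·b = (0.1603 + 0.3682i)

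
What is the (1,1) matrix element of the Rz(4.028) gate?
(-0.4288 + 0.9034i)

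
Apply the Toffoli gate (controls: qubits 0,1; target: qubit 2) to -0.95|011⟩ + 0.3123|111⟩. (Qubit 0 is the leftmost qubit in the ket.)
-0.95|011⟩ + 0.3123|110⟩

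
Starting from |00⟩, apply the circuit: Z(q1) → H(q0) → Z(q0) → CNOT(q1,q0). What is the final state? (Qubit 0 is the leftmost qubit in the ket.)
1/√2|00⟩ - 1/√2|10⟩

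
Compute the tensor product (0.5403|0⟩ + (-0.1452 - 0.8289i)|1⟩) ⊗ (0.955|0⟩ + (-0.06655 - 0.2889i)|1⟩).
0.516|00⟩ + (-0.03596 - 0.1561i)|01⟩ + (-0.1387 - 0.7916i)|10⟩ + (-0.2298 + 0.09711i)|11⟩

amp(|b₁b₂…⟩) = product of the factor amplitudes for bits b₁, b₂, …; only kets whose every factor amplitude is nonzero survive.
|00⟩: (0.5403)(0.955) = 0.516
|01⟩: (0.5403)(-0.06655 - 0.2889i) = (-0.03596 - 0.1561i)
|10⟩: (-0.1452 - 0.8289i)(0.955) = (-0.1387 - 0.7916i)
|11⟩: (-0.1452 - 0.8289i)(-0.06655 - 0.2889i) = (-0.2298 + 0.09711i)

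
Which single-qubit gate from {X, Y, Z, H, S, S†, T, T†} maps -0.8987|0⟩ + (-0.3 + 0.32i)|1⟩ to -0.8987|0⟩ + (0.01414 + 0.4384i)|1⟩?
T†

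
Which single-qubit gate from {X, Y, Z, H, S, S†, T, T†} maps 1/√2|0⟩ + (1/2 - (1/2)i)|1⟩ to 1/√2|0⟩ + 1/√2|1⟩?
T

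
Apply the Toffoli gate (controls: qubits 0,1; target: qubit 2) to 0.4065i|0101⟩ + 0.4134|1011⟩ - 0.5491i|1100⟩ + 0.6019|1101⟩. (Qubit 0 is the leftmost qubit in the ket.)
0.4065i|0101⟩ + 0.4134|1011⟩ - 0.5491i|1110⟩ + 0.6019|1111⟩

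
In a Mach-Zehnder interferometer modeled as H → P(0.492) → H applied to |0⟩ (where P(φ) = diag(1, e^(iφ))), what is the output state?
(0.9407 + 0.2362i)|0⟩ + (0.05931 - 0.2362i)|1⟩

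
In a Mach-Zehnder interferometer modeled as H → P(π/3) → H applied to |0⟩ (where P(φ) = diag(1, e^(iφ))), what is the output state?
(0.75 + 0.433i)|0⟩ + (0.25 - 0.433i)|1⟩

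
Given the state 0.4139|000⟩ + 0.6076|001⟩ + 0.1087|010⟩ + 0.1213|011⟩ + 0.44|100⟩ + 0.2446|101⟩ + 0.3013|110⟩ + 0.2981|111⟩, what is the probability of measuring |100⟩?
0.1936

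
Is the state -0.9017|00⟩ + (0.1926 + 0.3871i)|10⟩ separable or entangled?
Separable

Writing the state as a|00⟩ + b|01⟩ + c|10⟩ + d|11⟩, it is a product state iff ad − bc = 0.
Here (a, b, c, d) = (-0.9017, 0, (0.1926 + 0.3871i), 0): ad − bc = (-0.9017)(0) − (0)(0.1926 + 0.3871i) = 0, so the state is separable.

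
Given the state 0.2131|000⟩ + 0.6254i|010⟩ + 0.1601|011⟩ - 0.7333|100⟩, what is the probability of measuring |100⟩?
0.5377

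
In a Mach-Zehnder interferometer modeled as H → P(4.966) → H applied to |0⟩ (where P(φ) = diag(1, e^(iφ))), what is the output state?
(0.6255 - 0.484i)|0⟩ + (0.3745 + 0.484i)|1⟩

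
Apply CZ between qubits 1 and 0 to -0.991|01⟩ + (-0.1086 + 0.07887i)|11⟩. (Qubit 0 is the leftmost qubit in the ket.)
-0.991|01⟩ + (0.1086 - 0.07887i)|11⟩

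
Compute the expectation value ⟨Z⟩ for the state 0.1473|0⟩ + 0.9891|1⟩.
-0.9566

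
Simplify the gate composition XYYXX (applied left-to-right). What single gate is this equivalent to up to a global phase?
X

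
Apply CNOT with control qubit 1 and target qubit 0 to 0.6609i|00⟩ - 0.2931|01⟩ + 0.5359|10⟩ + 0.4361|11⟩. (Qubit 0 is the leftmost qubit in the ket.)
0.6609i|00⟩ + 0.4361|01⟩ + 0.5359|10⟩ - 0.2931|11⟩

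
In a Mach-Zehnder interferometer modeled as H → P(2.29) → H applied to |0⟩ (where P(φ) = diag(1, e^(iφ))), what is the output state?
(0.1706 + 0.3762i)|0⟩ + (0.8294 - 0.3762i)|1⟩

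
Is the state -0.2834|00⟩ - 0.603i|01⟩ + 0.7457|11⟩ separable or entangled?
Entangled

Writing the state as a|00⟩ + b|01⟩ + c|10⟩ + d|11⟩, it is a product state iff ad − bc = 0.
Here (a, b, c, d) = (-0.2834, -0.603i, 0, 0.7457): ad − bc = (-0.2834)(0.7457) − (-0.603i)(0) = -0.2113 ≠ 0, so the state is entangled.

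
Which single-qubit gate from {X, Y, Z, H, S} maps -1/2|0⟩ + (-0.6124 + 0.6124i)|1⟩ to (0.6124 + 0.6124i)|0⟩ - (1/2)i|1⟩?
Y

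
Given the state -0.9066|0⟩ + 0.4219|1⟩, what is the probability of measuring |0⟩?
0.8219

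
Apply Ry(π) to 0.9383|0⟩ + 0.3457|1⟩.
-0.3457|0⟩ + 0.9383|1⟩

Ry(π) = [[cos(θ/2), −sin(θ/2)], [sin(θ/2), cos(θ/2)]]; θ = π, cos(θ/2) ≈ 0, sin(θ/2) ≈ 1.
With a = amp(|0⟩) = 0.9383 and b = amp(|1⟩) = 0.3457:
new amp(|0⟩) = (-1)·b = -0.3457
new amp(|1⟩) = (1)·a = 0.9383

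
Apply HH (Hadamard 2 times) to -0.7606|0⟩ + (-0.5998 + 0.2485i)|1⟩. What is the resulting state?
-0.7606|0⟩ + (-0.5998 + 0.2485i)|1⟩

H² = I, so an even number of Hadamards cancels: H^2 = I and the state is unchanged.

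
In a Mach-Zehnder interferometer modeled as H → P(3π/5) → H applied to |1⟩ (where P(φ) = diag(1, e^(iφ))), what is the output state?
(0.6545 - 0.4755i)|0⟩ + (0.3455 + 0.4755i)|1⟩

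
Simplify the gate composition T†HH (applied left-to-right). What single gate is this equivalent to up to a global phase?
T†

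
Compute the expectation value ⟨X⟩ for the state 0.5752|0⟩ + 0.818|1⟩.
0.941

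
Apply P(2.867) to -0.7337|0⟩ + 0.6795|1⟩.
-0.7337|0⟩ + (-0.654 + 0.1842i)|1⟩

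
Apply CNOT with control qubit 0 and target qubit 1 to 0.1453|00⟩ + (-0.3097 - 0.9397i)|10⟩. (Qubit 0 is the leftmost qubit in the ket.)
0.1453|00⟩ + (-0.3097 - 0.9397i)|11⟩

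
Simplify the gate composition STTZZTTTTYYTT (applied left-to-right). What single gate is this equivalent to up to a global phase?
S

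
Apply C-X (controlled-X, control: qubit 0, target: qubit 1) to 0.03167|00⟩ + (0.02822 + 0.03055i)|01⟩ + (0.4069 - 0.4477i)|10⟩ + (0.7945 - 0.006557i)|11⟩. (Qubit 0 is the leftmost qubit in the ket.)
0.03167|00⟩ + (0.02822 + 0.03055i)|01⟩ + (0.7945 - 0.006557i)|10⟩ + (0.4069 - 0.4477i)|11⟩

C-X leaves the control-|0⟩ kets |00⟩, |01⟩ unchanged and applies X to qubit 1 on the control-|1⟩ pair (|10⟩, |11⟩).
X = [[0, 1], [1, 0]].
With a = amp(|10⟩) = (0.4069 - 0.4477i) and b = amp(|11⟩) = (0.7945 - 0.006557i):
new amp(|10⟩) = (1)·b = (0.7945 - 0.006557i)
new amp(|11⟩) = (1)·a = (0.4069 - 0.4477i)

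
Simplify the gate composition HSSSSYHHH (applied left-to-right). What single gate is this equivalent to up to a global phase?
Y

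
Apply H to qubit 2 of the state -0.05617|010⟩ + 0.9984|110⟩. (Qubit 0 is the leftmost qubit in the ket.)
-0.03972|010⟩ - 0.03972|011⟩ + 0.706|110⟩ + 0.706|111⟩

H on qubit 2 mixes each pair of kets that differ only in qubit 2: amplitudes (a, b) of (|…0…⟩, |…1…⟩) become ((a + b)/√2, (a − b)/√2). Kets absent from the input have amplitude 0.
(|010⟩, |011⟩): (a, b) = (-0.05617, 0) → (-0.03972, -0.03972)
(|110⟩, |111⟩): (a, b) = (0.9984, 0) → (0.706, 0.706)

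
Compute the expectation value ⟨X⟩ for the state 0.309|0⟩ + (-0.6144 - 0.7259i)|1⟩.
-0.3797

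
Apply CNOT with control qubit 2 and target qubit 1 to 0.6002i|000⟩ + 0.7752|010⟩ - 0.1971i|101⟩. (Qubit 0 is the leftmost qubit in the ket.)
0.6002i|000⟩ + 0.7752|010⟩ - 0.1971i|111⟩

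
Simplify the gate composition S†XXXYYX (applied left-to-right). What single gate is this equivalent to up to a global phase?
S†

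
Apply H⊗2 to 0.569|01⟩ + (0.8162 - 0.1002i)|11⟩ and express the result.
(0.6926 - 0.0501i)|00⟩ + (-0.6926 + 0.0501i)|01⟩ + (-0.1236 + 0.0501i)|10⟩ + (0.1236 - 0.0501i)|11⟩

H⊗2 gives amp(|y⟩) = (1/2) Σ_x (−1)^(x·y) amp(|x⟩), where x·y is the number of positions in which both x and y have a 1.
|00⟩: (0.569 + (0.8162 - 0.1002i))/2 = (0.6926 - 0.0501i)
|01⟩: (-0.569 - (0.8162 - 0.1002i))/2 = (-0.6926 + 0.0501i)
|10⟩: (0.569 - (0.8162 - 0.1002i))/2 = (-0.1236 + 0.0501i)
|11⟩: (-0.569 + (0.8162 - 0.1002i))/2 = (0.1236 - 0.0501i)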